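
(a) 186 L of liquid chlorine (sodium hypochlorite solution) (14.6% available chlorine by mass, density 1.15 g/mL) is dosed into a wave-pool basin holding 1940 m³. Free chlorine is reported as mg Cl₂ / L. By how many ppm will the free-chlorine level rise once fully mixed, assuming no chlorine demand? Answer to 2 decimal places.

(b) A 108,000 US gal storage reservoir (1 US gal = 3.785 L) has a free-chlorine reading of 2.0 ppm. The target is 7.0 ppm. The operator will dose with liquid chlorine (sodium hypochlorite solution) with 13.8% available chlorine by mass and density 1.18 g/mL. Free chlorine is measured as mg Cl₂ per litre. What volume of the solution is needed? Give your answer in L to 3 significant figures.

(a) 16.10 ppm; (b) 12.6 L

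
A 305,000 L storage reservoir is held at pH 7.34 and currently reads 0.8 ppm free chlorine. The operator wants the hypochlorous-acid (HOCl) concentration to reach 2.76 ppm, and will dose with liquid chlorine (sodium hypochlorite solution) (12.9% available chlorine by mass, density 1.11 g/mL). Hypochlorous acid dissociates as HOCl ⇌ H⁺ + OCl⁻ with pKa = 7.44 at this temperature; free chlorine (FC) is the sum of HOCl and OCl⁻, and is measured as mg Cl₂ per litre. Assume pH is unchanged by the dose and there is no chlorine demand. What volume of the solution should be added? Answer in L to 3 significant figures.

8.84 L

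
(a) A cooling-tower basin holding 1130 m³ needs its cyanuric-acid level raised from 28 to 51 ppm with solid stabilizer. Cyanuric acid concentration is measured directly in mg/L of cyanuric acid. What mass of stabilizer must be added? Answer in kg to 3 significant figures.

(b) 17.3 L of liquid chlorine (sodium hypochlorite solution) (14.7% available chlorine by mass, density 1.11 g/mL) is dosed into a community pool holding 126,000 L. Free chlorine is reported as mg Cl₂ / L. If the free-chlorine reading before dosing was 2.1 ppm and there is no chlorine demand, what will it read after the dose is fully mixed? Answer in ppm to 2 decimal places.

(a) Volume: 1130 m³ = 1,130,000 L.
(a) CYA to add: (51 − 28) = 23 mg/L × 1,130,000 L = 25,990 g cyanuric acid.

(b) Mass of solution: 17.3 L × 1000 mL/L × 1.11 g/mL = 19,200 g.
(b) Available chlorine delivered: 19,200 g × 0.147 = 2823 g as Cl₂.
(b) Concentration rise: 2823 g / 126,000 L = 22.4 mg/L = 22.40 ppm.
(b) Final FC: 2.1 + 22.40 = 24.50 ppm.

(a) 26.0 kg; (b) 24.50 ppm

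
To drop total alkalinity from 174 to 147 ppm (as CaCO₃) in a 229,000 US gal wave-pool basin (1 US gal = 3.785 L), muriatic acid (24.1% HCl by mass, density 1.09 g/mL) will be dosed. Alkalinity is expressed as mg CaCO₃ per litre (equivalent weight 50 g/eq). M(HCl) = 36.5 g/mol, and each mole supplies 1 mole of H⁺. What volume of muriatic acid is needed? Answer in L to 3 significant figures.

Volume: 229,000 US gal × 3.785 L/gal = 866,765 L.
Alkalinity to neutralize: (174 − 147) = 27 mg/L as CaCO₃ × 866,765 L = 23,400 g as CaCO₃.
Equivalents of H⁺ required: 23,400 ÷ 50 g/eq = 468.1 eq = 468.1 mol HCl.
Mass of HCl: 468.1 × 36.5 = 17,080 g.
Mass of 24.1% solution: 17,080 / 0.241 = 70,890 g.
Volume: 70,890 g ÷ 1.09 g/mL = 65,030 mL.

65.0 L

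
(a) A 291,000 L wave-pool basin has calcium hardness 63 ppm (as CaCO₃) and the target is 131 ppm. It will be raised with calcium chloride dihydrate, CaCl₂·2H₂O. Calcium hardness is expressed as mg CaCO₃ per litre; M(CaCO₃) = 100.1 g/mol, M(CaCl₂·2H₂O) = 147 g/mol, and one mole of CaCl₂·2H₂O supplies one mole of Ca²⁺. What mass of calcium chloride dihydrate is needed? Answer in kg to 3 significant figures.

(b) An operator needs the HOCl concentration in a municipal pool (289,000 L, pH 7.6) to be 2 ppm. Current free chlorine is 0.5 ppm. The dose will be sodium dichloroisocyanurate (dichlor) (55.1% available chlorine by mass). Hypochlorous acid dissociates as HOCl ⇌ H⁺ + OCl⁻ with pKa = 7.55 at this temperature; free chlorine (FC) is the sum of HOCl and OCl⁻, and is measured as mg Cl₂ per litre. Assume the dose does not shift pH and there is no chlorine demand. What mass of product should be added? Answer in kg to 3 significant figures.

(a) 29.1 kg; (b) 1.96 kg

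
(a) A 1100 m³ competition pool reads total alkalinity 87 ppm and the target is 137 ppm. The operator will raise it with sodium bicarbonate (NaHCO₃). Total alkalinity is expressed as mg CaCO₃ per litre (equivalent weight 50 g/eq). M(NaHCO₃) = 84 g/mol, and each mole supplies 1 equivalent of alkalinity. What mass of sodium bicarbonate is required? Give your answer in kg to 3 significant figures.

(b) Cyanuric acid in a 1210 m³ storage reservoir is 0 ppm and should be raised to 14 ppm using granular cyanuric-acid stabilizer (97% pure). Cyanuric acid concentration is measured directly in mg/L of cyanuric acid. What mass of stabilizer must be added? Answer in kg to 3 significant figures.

(a) Volume: 1100 m³ = 1,100,000 L.
(a) Alkalinity to add: (137 − 87) = 50 mg/L as CaCO₃ × 1,100,000 L = 55,000 g as CaCO₃.
(a) Equivalents: 55,000 g ÷ 50 g/eq = 1100 eq.
(a) NaHCO₃ supplies 1 eq per mole → 1100 mol.
(a) Mass: 1100 mol × 84 g/mol = 92,400 g.

(b) Volume: 1210 m³ = 1,210,000 L.
(b) CYA to add: (14 − 0) = 14 mg/L × 1,210,000 L = 16,940 g cyanuric acid.
(b) At 97% purity: 16,940 / 0.97 = 17,460 g product.

(a) 92.4 kg; (b) 17.5 kg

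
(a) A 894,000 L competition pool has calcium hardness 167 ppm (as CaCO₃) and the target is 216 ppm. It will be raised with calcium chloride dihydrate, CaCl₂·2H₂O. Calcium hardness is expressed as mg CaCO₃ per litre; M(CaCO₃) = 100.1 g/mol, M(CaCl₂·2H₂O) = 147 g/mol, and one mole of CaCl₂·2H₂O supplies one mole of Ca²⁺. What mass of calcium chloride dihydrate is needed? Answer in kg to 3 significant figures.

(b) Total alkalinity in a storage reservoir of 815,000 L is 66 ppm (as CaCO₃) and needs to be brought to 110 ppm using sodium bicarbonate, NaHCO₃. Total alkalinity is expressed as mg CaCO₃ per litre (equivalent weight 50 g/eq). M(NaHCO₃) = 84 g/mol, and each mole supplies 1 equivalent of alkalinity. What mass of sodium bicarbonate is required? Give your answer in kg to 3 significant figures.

(a) 64.3 kg; (b) 60.2 kg

(a) Hardness to add: (216 − 167) = 49 mg/L as CaCO₃ × 894,000 L = 43,810 g as CaCO₃.
(a) Moles of Ca²⁺ (1 mol Ca²⁺ ≡ 1 mol CaCO₃): 43,810 / 100.1 g/mol = 437.6 mol.
(a) Mass of CaCl₂·2H₂O: 437.6 × 147 = 64,330 g.

(b) Alkalinity to add: (110 − 66) = 44 mg/L as CaCO₃ × 815,000 L = 35,860 g as CaCO₃.
(b) Equivalents: 35,860 g ÷ 50 g/eq = 717.2 eq.
(b) NaHCO₃ supplies 1 eq per mole → 717.2 mol.
(b) Mass: 717.2 mol × 84 g/mol = 60,240 g.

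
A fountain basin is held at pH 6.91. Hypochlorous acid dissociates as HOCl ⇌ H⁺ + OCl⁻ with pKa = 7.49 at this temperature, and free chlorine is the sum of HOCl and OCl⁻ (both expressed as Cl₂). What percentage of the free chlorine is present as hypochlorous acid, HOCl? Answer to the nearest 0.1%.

79.2%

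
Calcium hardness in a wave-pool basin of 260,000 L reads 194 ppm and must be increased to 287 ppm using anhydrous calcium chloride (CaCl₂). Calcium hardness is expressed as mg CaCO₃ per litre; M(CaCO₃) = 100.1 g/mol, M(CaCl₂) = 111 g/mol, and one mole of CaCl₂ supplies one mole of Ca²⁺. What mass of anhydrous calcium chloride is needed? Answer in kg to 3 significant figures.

Hardness to add: (287 − 194) = 93 mg/L as CaCO₃ × 260,000 L = 24,180 g as CaCO₃.
Moles of Ca²⁺ (1 mol Ca²⁺ ≡ 1 mol CaCO₃): 24,180 / 100.1 g/mol = 241.6 mol.
Mass of CaCl₂: 241.6 × 111 = 26,810 g.

26.8 kg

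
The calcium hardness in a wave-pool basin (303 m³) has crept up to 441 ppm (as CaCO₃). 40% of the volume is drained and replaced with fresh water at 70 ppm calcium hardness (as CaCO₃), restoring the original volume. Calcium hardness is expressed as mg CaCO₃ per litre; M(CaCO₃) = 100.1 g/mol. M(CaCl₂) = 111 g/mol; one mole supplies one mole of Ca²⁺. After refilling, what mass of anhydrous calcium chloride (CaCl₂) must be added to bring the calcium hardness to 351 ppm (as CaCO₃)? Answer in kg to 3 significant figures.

19.6 kg

Volume: 303 m³ = 303,000 L.
After draining 40% and refilling: 441 × 0.60 + 70 × 0.40 = 292.6 ppm.
Deficit to target: 351 − 292.6 = 58.4 mg/L.
As CaCO₃: 58.4 mg/L × 303,000 L = 17,700 g; ÷ 100.1 = 176.8 mol Ca²⁺.
Mass: 176.8 × 111 = 19,620 g.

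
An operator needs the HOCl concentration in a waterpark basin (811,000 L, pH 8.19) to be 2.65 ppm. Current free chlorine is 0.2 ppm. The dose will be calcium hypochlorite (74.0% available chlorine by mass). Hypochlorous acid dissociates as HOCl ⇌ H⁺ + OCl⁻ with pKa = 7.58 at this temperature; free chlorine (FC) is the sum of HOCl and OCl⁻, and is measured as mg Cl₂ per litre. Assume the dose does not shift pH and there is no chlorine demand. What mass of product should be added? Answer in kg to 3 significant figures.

14.5 kg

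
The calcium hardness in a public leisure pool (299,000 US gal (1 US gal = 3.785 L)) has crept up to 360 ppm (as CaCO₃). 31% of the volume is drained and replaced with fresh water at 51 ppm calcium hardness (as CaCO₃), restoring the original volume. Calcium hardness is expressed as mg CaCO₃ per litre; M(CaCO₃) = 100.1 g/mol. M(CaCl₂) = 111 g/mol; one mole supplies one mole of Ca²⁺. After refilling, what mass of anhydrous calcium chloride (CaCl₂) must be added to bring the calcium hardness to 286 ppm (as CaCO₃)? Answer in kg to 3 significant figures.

Volume: 299,000 US gal × 3.785 L/gal = 1,131,715 L.
After draining 31% and refilling: 360 × 0.69 + 51 × 0.31 = 264.21 ppm.
Deficit to target: 286 − 264.21 = 21.79 mg/L.
As CaCO₃: 21.79 mg/L × 1,131,715 L = 24,660 g; ÷ 100.1 = 246.4 mol Ca²⁺.
Mass: 246.4 × 111 = 27,350 g.

27.3 kg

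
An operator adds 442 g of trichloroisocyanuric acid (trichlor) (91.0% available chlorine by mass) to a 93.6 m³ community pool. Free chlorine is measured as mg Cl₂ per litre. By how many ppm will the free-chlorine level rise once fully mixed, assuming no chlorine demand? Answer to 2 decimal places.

4.30 ppm

Volume: 93.6 m³ = 93,600 L.
Available chlorine delivered: 442 g × 0.91 = 402.2 g as Cl₂.
Concentration rise: 402.2 g / 93,600 L = 4.297 mg/L = 4.30 ppm.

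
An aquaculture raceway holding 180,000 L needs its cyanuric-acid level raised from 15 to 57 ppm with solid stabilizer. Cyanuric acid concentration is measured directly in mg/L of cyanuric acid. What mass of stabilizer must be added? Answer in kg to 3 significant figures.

7.56 kg

CYA to add: (57 − 15) = 42 mg/L × 180,000 L = 7560 g cyanuric acid.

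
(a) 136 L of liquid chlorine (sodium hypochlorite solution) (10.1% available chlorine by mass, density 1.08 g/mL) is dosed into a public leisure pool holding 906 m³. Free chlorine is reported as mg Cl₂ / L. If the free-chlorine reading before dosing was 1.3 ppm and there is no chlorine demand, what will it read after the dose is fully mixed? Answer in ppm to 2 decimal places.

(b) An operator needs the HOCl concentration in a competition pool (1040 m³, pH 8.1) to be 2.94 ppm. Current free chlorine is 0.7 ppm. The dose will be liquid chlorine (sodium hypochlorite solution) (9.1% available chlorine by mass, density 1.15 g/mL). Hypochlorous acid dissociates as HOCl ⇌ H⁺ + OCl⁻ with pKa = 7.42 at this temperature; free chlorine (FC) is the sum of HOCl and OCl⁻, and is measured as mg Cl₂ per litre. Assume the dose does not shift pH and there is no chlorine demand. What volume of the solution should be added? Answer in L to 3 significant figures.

(a) 17.67 ppm; (b) 162 L

(a) Volume: 906 m³ = 906,000 L.
(a) Mass of solution: 136 L × 1000 mL/L × 1.08 g/mL = 146,900 g.
(a) Available chlorine delivered: 146,900 g × 0.101 = 14,830 g as Cl₂.
(a) Concentration rise: 14,830 g / 906,000 L = 16.37 mg/L = 16.37 ppm.
(a) Final FC: 1.3 + 16.37 = 17.67 ppm.

(b) Volume: 1040 m³ = 1,040,000 L.
(b) [OCl⁻]/[HOCl] = 10^(pH − pKa) = 10^(8.1 − 7.42) = 4.786; fraction as HOCl = 1/(1 + 4.786) = 0.1728.
(b) Free chlorine required for 2.94 ppm HOCl: 2.94 / 0.1728 = 17.01 ppm.
(b) FC to add: 17.01 − 0.7 = 16.31 mg/L as Cl₂.
(b) Cl₂ equivalent: 16.31 mg/L × 1,040,000 L = 16,960 g.
(b) Product at 9.1% available Cl: 16,960 / 0.091 = 186,400 g.
(b) Volume: 186,400 g ÷ 1.15 g/mL = 162,100 mL.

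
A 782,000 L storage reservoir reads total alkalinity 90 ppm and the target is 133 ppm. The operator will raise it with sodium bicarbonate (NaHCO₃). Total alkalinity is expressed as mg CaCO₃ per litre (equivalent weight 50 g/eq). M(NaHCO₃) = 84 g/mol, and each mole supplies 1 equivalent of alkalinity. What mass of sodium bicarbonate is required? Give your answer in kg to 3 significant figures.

Alkalinity to add: (133 − 90) = 43 mg/L as CaCO₃ × 782,000 L = 33,630 g as CaCO₃.
Equivalents: 33,630 g ÷ 50 g/eq = 672.5 eq.
NaHCO₃ supplies 1 eq per mole → 672.5 mol.
Mass: 672.5 mol × 84 g/mol = 56,490 g.

56.5 kg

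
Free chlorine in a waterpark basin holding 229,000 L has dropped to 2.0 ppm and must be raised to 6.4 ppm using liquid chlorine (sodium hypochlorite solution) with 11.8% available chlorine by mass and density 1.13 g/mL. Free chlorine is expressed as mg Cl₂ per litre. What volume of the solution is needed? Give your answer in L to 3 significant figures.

Chlorine deficit: 6.4 − 2.0 = 4.4 ppm = 4.4 mg/L as Cl₂.
Cl₂ equivalent needed: 4.4 mg/L × 229,000 L = 1,008,000 mg = 1008 g.
Product at 11.8% available chlorine: 1008 / 0.118 = 8539 g.
Volume at density 1.13 g/mL: 8539 g ÷ 1.13 g/mL = 7557 mL.

7.56 L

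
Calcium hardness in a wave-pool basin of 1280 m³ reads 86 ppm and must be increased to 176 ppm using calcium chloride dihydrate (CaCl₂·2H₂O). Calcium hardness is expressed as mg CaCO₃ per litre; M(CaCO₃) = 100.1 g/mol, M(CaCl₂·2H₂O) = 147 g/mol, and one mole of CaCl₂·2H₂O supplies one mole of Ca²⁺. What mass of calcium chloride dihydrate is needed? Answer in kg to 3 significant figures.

Volume: 1280 m³ = 1,280,000 L.
Hardness to add: (176 − 86) = 90 mg/L as CaCO₃ × 1,280,000 L = 115,200 g as CaCO₃.
Moles of Ca²⁺ (1 mol Ca²⁺ ≡ 1 mol CaCO₃): 115,200 / 100.1 g/mol = 1151 mol.
Mass of CaCl₂·2H₂O: 1151 × 147 = 169,200 g.

169 kg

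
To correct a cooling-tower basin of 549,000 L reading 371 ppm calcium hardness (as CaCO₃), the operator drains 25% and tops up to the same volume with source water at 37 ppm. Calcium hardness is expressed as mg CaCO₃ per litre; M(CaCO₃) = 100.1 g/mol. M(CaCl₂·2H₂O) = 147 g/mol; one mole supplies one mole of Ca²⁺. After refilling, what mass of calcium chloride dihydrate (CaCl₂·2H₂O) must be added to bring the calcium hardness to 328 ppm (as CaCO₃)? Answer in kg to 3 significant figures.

32.7 kg

After draining 25% and refilling: 371 × 0.75 + 37 × 0.25 = 287.5 ppm.
Deficit to target: 328 − 287.5 = 40.5 mg/L.
As CaCO₃: 40.5 mg/L × 549,000 L = 22,230 g; ÷ 100.1 = 222.1 mol Ca²⁺.
Mass: 222.1 × 147 = 32,650 g.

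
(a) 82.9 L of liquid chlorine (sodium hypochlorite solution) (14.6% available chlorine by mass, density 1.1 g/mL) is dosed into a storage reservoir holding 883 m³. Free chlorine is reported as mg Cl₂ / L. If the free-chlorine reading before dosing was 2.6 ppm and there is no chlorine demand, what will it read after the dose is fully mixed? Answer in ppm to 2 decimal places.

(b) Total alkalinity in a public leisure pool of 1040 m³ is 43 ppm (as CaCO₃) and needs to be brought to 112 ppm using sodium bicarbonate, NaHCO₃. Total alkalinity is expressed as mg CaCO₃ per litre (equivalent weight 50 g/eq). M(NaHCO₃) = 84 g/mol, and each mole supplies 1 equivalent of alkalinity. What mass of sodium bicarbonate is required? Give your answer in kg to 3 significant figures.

(a) 17.68 ppm; (b) 121 kg

(a) Volume: 883 m³ = 883,000 L.
(a) Mass of solution: 82.9 L × 1000 mL/L × 1.1 g/mL = 91,190 g.
(a) Available chlorine delivered: 91,190 g × 0.146 = 13,310 g as Cl₂.
(a) Concentration rise: 13,310 g / 883,000 L = 15.08 mg/L = 15.08 ppm.
(a) Final FC: 2.6 + 15.08 = 17.68 ppm.

(b) Volume: 1040 m³ = 1,040,000 L.
(b) Alkalinity to add: (112 − 43) = 69 mg/L as CaCO₃ × 1,040,000 L = 71,760 g as CaCO₃.
(b) Equivalents: 71,760 g ÷ 50 g/eq = 1435 eq.
(b) NaHCO₃ supplies 1 eq per mole → 1435 mol.
(b) Mass: 1435 mol × 84 g/mol = 120,600 g.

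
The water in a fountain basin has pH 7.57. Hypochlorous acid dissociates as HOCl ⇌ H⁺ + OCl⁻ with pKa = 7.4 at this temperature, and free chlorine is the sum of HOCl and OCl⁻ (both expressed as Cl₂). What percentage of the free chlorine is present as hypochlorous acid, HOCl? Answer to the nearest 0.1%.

40.3%

[OCl⁻]/[HOCl] = 10^(pH − pKa) = 10^(7.57 − 7.4) = 10^0.17 = 1.479.
Fraction as HOCl = 1 / (1 + 1.479) = 0.4034.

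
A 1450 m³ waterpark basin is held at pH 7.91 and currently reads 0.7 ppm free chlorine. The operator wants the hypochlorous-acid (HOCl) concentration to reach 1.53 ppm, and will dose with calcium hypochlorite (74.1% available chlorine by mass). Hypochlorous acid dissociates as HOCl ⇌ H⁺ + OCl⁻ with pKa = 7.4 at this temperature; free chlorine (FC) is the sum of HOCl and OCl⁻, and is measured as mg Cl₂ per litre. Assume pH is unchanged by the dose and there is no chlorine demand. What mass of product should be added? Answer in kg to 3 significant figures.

11.3 kg

Volume: 1450 m³ = 1,450,000 L.
[OCl⁻]/[HOCl] = 10^(pH − pKa) = 10^(7.91 − 7.4) = 3.236; fraction as HOCl = 1/(1 + 3.236) = 0.2361.
Free chlorine required for 1.53 ppm HOCl: 1.53 / 0.2361 = 6.481 ppm.
FC to add: 6.481 − 0.7 = 5.781 mg/L as Cl₂.
Cl₂ equivalent: 5.781 mg/L × 1,450,000 L = 8382 g.
Product at 74.1% available Cl: 8382 / 0.741 = 11,310 g.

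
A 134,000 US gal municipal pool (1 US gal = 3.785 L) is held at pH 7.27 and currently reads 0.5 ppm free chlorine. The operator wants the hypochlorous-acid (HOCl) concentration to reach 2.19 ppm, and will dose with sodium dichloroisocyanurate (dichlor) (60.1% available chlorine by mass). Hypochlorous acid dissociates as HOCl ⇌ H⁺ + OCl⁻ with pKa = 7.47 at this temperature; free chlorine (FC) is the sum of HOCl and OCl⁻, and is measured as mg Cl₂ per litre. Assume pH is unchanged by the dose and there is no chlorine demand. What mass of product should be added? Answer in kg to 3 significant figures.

Volume: 134,000 US gal × 3.785 L/gal = 507,190 L.
[OCl⁻]/[HOCl] = 10^(pH − pKa) = 10^(7.27 − 7.47) = 0.631; fraction as HOCl = 1/(1 + 0.631) = 0.6131.
Free chlorine required for 2.19 ppm HOCl: 2.19 / 0.6131 = 3.572 ppm.
FC to add: 3.572 − 0.5 = 3.072 mg/L as Cl₂.
Cl₂ equivalent: 3.072 mg/L × 507,190 L = 1558 g.
Product at 60.1% available Cl: 1558 / 0.601 = 2592 g.

2.59 kg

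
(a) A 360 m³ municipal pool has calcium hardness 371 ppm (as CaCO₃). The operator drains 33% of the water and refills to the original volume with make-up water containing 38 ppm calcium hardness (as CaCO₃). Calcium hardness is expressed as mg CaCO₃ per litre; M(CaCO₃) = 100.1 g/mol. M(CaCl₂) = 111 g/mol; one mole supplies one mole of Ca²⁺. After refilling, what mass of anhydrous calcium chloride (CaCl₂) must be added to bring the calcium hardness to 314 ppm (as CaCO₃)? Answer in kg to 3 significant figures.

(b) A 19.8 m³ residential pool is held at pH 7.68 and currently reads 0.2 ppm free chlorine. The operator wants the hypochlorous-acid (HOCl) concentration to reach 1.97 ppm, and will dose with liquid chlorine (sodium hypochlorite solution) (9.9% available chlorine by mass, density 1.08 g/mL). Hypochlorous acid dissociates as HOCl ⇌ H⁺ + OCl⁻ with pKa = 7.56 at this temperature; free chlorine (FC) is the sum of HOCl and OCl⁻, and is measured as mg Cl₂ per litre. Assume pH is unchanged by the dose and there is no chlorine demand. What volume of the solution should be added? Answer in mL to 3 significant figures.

(a) 21.1 kg; (b) 809 mL

(a) Volume: 360 m³ = 360,000 L.
(a) After draining 33% and refilling: 371 × 0.67 + 38 × 0.33 = 261.11 ppm.
(a) Deficit to target: 314 − 261.11 = 52.89 mg/L.
(a) As CaCO₃: 52.89 mg/L × 360,000 L = 19,040 g; ÷ 100.1 = 190.2 mol Ca²⁺.
(a) Mass: 190.2 × 111 = 21,110 g.

(b) Volume: 19.8 m³ = 19,800 L.
(b) [OCl⁻]/[HOCl] = 10^(pH − pKa) = 10^(7.68 − 7.56) = 1.318; fraction as HOCl = 1/(1 + 1.318) = 0.4314.
(b) Free chlorine required for 1.97 ppm HOCl: 1.97 / 0.4314 = 4.567 ppm.
(b) FC to add: 4.567 − 0.2 = 4.367 mg/L as Cl₂.
(b) Cl₂ equivalent: 4.367 mg/L × 19,800 L = 86.47 g.
(b) Product at 9.9% available Cl: 86.47 / 0.099 = 873.4 g.
(b) Volume: 873.4 g ÷ 1.08 g/mL = 808.7 mL.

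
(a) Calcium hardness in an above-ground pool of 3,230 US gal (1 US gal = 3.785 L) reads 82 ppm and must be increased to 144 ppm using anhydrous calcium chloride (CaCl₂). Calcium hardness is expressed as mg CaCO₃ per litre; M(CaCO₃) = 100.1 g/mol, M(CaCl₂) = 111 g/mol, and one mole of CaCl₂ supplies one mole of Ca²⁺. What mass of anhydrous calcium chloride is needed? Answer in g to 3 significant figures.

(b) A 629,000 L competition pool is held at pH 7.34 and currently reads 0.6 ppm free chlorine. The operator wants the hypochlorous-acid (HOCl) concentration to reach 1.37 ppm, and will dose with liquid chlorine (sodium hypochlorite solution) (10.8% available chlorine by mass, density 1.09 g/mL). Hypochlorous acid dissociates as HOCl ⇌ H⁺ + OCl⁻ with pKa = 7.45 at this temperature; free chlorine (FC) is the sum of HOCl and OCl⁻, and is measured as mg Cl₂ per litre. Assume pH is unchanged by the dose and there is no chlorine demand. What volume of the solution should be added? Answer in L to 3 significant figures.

(a) Volume: 3,230 US gal × 3.785 L/gal = 12,226 L.
(a) Hardness to add: (144 − 82) = 62 mg/L as CaCO₃ × 12,226 L = 758 g as CaCO₃.
(a) Moles of Ca²⁺ (1 mol Ca²⁺ ≡ 1 mol CaCO₃): 758 / 100.1 g/mol = 7.572 mol.
(a) Mass of CaCl₂: 7.572 × 111 = 840.5 g.

(b) [OCl⁻]/[HOCl] = 10^(pH − pKa) = 10^(7.34 − 7.45) = 0.7762; fraction as HOCl = 1/(1 + 0.7762) = 0.563.
(b) Free chlorine required for 1.37 ppm HOCl: 1.37 / 0.563 = 2.433 ppm.
(b) FC to add: 2.433 − 0.6 = 1.833 mg/L as Cl₂.
(b) Cl₂ equivalent: 1.833 mg/L × 629,000 L = 1153 g.
(b) Product at 10.8% available Cl: 1153 / 0.108 = 10,680 g.
(b) Volume: 10,680 g ÷ 1.09 g/mL = 9797 mL.

(a) 841 g; (b) 9.80 L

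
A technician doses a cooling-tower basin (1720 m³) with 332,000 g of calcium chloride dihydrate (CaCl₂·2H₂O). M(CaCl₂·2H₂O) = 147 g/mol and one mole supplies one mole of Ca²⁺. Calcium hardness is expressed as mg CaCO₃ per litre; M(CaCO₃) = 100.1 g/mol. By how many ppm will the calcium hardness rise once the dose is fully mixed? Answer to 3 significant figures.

131 ppm

Volume: 1720 m³ = 1,720,000 L.
Moles of Ca²⁺: 332,000 g ÷ 147 g/mol = 2259 mol.
As CaCO₃: 2259 mol × 100.1 g/mol = 226,100 g.
Rise: 226,100 g / 1,720,000 L × 1000 = 131.4 mg/L.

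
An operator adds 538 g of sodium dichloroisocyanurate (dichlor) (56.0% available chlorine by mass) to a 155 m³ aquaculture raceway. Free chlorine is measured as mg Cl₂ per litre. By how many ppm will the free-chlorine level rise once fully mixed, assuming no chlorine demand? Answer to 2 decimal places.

1.94 ppm

Volume: 155 m³ = 155,000 L.
Available chlorine delivered: 538 g × 0.56 = 301.3 g as Cl₂.
Concentration rise: 301.3 g / 155,000 L = 1.944 mg/L = 1.94 ppm.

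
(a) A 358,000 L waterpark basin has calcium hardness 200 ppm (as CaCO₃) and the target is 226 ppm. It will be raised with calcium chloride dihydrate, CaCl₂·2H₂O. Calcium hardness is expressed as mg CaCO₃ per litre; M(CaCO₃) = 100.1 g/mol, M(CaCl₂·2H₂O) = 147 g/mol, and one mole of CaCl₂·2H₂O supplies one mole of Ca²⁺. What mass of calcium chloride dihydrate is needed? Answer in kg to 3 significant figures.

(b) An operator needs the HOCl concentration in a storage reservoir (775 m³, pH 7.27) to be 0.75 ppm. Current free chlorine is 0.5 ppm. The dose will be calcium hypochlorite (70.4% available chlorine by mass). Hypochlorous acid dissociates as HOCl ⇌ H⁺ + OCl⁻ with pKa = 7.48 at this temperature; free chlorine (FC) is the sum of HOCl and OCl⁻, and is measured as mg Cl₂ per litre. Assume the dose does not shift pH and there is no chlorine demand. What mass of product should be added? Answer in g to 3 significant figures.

(a) Hardness to add: (226 − 200) = 26 mg/L as CaCO₃ × 358,000 L = 9308 g as CaCO₃.
(a) Moles of Ca²⁺ (1 mol Ca²⁺ ≡ 1 mol CaCO₃): 9308 / 100.1 g/mol = 92.99 mol.
(a) Mass of CaCl₂·2H₂O: 92.99 × 147 = 13,670 g.

(b) Volume: 775 m³ = 775,000 L.
(b) [OCl⁻]/[HOCl] = 10^(pH − pKa) = 10^(7.27 − 7.48) = 0.6166; fraction as HOCl = 1/(1 + 0.6166) = 0.6186.
(b) Free chlorine required for 0.75 ppm HOCl: 0.75 / 0.6186 = 1.212 ppm.
(b) FC to add: 1.212 − 0.5 = 0.7124 mg/L as Cl₂.
(b) Cl₂ equivalent: 0.7124 mg/L × 775,000 L = 552.1 g.
(b) Product at 70.4% available Cl: 552.1 / 0.704 = 784.3 g.

(a) 13.7 kg; (b) 784 g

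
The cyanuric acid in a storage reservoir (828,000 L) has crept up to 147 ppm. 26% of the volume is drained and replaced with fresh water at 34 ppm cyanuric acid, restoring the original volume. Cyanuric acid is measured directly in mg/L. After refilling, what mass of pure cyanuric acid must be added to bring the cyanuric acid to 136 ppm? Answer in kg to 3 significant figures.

After draining 26% and refilling: 147 × 0.74 + 34 × 0.26 = 117.62 ppm.
Deficit to target: 136 − 117.62 = 18.38 mg/L.
Mass: 18.38 mg/L × 828,000 L = 15,220 g cyanuric acid.

15.2 kg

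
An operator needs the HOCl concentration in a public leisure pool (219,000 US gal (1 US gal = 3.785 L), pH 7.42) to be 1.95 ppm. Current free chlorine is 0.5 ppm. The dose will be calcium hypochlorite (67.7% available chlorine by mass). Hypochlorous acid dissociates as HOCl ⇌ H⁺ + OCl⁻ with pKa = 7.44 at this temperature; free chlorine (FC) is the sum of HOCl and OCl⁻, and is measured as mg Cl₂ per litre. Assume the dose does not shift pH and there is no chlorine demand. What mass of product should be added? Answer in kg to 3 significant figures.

Volume: 219,000 US gal × 3.785 L/gal = 828,915 L.
[OCl⁻]/[HOCl] = 10^(pH − pKa) = 10^(7.42 − 7.44) = 0.955; fraction as HOCl = 1/(1 + 0.955) = 0.5115.
Free chlorine required for 1.95 ppm HOCl: 1.95 / 0.5115 = 3.812 ppm.
FC to add: 3.812 − 0.5 = 3.312 mg/L as Cl₂.
Cl₂ equivalent: 3.312 mg/L × 828,915 L = 2746 g.
Product at 67.7% available Cl: 2746 / 0.677 = 4055 g.

4.06 kg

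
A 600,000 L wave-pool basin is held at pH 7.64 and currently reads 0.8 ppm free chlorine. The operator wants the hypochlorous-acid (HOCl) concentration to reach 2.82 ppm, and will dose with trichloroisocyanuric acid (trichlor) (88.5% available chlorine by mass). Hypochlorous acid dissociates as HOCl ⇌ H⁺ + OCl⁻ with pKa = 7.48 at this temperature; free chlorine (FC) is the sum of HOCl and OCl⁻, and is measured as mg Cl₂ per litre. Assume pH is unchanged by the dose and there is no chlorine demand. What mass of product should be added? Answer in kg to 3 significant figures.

[OCl⁻]/[HOCl] = 10^(pH − pKa) = 10^(7.64 − 7.48) = 1.445; fraction as HOCl = 1/(1 + 1.445) = 0.4089.
Free chlorine required for 2.82 ppm HOCl: 2.82 / 0.4089 = 6.896 ppm.
FC to add: 6.896 − 0.8 = 6.096 mg/L as Cl₂.
Cl₂ equivalent: 6.096 mg/L × 600,000 L = 3658 g.
Product at 88.5% available Cl: 3658 / 0.885 = 4133 g.

4.13 kg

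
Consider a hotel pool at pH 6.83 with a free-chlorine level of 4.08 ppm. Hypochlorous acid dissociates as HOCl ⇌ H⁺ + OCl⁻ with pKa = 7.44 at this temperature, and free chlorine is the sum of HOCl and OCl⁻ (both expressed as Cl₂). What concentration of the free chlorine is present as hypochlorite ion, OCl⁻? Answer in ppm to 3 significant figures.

0.804 ppm

[OCl⁻]/[HOCl] = 10^(pH − pKa) = 10^(6.83 − 7.44) = 10^-0.61 = 0.2455.
Fraction as HOCl = 1 / (1 + 0.2455) = 0.8029.
OCl⁻ = (1 − 0.8029) × 4.08 ppm = 0.8041 ppm.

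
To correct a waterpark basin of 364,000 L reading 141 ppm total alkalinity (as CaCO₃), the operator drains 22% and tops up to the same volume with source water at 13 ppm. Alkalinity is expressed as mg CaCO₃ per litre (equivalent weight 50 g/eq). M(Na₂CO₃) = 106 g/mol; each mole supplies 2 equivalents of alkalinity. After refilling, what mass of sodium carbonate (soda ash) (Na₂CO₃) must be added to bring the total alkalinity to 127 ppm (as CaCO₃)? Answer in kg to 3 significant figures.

5.46 kg

After draining 22% and refilling: 141 × 0.78 + 13 × 0.22 = 112.84 ppm.
Deficit to target: 127 − 112.84 = 14.16 mg/L.
As CaCO₃: 14.16 mg/L × 364,000 L = 5154 g; ÷ 50 g/eq ÷ 2 = 51.54 mol Na₂CO₃.
Mass: 51.54 × 106 = 5463 g.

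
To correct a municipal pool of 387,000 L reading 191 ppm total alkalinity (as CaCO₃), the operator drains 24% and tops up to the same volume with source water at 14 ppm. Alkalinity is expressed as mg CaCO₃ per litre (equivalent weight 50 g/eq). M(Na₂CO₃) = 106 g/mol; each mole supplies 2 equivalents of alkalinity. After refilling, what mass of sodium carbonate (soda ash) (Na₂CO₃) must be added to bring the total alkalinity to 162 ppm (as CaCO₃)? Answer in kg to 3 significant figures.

After draining 24% and refilling: 191 × 0.76 + 14 × 0.24 = 148.52 ppm.
Deficit to target: 162 − 148.52 = 13.48 mg/L.
As CaCO₃: 13.48 mg/L × 387,000 L = 5217 g; ÷ 50 g/eq ÷ 2 = 52.17 mol Na₂CO₃.
Mass: 52.17 × 106 = 5530 g.

5.53 kg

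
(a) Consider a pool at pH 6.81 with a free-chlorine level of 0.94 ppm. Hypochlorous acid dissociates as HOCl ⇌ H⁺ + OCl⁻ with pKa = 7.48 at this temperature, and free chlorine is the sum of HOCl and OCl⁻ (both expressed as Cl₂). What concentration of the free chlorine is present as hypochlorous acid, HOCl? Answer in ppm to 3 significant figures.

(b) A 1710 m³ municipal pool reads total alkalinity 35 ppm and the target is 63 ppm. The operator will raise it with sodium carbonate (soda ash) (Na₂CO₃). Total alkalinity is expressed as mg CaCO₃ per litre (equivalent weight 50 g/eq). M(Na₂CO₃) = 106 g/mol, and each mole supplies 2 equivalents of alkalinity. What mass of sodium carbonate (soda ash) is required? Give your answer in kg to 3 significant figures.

(a) 0.774 ppm; (b) 50.8 kg

(a) [OCl⁻]/[HOCl] = 10^(pH − pKa) = 10^(6.81 − 7.48) = 10^-0.67 = 0.2138.
(a) Fraction as HOCl = 1 / (1 + 0.2138) = 0.8239.
(a) HOCl = 0.8239 × 0.94 ppm = 0.7744 ppm.

(b) Volume: 1710 m³ = 1,710,000 L.
(b) Alkalinity to add: (63 − 35) = 28 mg/L as CaCO₃ × 1,710,000 L = 47,880 g as CaCO₃.
(b) Equivalents: 47,880 g ÷ 50 g/eq = 957.6 eq.
(b) Each mole of Na₂CO₃ supplies 2 eq, so 957.6 / 2 = 478.8 mol.
(b) Mass: 478.8 mol × 106 g/mol = 50,750 g.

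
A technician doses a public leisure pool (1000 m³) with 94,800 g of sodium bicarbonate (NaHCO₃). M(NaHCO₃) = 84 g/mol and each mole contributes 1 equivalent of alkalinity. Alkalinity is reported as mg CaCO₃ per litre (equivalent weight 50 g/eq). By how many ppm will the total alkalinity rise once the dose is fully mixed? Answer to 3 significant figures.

Volume: 1000 m³ = 1,000,000 L.
Moles of NaHCO₃: 94,800 g ÷ 84 g/mol = 1129 mol → 1129 eq of alkalinity.
As CaCO₃: 1129 eq × 50 g/eq = 56,430 g.
Rise: 56,430 g / 1,000,000 L × 1000 = 56.43 mg/L.

56.4 ppm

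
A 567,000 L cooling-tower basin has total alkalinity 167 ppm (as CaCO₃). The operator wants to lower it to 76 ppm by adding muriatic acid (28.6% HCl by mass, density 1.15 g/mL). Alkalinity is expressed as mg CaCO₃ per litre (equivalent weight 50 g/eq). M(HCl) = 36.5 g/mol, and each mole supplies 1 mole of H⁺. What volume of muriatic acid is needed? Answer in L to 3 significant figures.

115 L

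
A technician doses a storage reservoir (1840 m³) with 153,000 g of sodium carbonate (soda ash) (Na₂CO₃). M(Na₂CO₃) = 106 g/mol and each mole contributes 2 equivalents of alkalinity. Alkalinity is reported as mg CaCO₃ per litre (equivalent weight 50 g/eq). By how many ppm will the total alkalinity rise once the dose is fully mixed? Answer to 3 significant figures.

Volume: 1840 m³ = 1,840,000 L.
Moles of Na₂CO₃: 153,000 g ÷ 106 g/mol = 1443 mol → 2887 eq of alkalinity.
As CaCO₃: 2887 eq × 50 g/eq = 144,300 g.
Rise: 144,300 g / 1,840,000 L × 1000 = 78.45 mg/L.

78.4 ppm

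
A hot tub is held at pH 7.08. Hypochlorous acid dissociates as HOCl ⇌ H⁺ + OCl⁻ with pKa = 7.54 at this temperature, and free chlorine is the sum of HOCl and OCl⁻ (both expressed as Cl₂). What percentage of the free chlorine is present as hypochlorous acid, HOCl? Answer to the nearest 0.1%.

[OCl⁻]/[HOCl] = 10^(pH − pKa) = 10^(7.08 − 7.54) = 10^-0.46 = 0.3467.
Fraction as HOCl = 1 / (1 + 0.3467) = 0.7425.

74.3%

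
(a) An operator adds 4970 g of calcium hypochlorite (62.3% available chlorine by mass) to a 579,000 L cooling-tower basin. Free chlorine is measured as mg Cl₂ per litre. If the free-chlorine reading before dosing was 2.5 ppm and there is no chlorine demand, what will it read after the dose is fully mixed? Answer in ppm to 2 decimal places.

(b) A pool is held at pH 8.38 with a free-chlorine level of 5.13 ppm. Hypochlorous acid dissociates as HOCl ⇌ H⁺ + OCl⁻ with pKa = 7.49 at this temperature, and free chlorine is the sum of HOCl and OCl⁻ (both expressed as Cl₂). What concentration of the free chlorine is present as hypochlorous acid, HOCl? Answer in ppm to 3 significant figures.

(a) 7.85 ppm; (b) 0.585 ppm

(a) Available chlorine delivered: 4970 g × 0.623 = 3096 g as Cl₂.
(a) Concentration rise: 3096 g / 579,000 L = 5.348 mg/L = 5.35 ppm.
(a) Final FC: 2.5 + 5.35 = 7.85 ppm.

(b) [OCl⁻]/[HOCl] = 10^(pH − pKa) = 10^(8.38 − 7.49) = 10^0.89 = 7.762.
(b) Fraction as HOCl = 1 / (1 + 7.762) = 0.1141.
(b) HOCl = 0.1141 × 5.13 ppm = 0.5855 ppm.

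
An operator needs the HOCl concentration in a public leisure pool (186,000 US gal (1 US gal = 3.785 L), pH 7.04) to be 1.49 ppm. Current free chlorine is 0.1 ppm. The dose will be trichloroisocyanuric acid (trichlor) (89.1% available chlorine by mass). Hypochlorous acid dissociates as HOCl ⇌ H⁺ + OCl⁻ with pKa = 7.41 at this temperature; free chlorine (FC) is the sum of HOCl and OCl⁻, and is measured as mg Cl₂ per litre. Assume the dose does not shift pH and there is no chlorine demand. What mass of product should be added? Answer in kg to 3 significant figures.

Volume: 186,000 US gal × 3.785 L/gal = 704,010 L.
[OCl⁻]/[HOCl] = 10^(pH − pKa) = 10^(7.04 − 7.41) = 0.4266; fraction as HOCl = 1/(1 + 0.4266) = 0.701.
Free chlorine required for 1.49 ppm HOCl: 1.49 / 0.701 = 2.126 ppm.
FC to add: 2.126 − 0.1 = 2.026 mg/L as Cl₂.
Cl₂ equivalent: 2.026 mg/L × 704,010 L = 1426 g.
Product at 89.1% available Cl: 1426 / 0.891 = 1600 g.

1.60 kg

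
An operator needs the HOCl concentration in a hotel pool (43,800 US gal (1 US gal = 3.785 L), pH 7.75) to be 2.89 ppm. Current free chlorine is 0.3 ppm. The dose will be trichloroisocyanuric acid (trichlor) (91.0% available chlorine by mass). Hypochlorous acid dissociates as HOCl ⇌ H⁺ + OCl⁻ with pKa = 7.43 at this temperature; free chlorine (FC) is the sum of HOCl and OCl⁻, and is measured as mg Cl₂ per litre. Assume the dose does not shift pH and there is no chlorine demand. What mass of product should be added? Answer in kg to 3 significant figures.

1.57 kg

Volume: 43,800 US gal × 3.785 L/gal = 165,783 L.
[OCl⁻]/[HOCl] = 10^(pH − pKa) = 10^(7.75 − 7.43) = 2.089; fraction as HOCl = 1/(1 + 2.089) = 0.3237.
Free chlorine required for 2.89 ppm HOCl: 2.89 / 0.3237 = 8.928 ppm.
FC to add: 8.928 − 0.3 = 8.628 mg/L as Cl₂.
Cl₂ equivalent: 8.628 mg/L × 165,783 L = 1430 g.
Product at 91.0% available Cl: 1430 / 0.91 = 1572 g.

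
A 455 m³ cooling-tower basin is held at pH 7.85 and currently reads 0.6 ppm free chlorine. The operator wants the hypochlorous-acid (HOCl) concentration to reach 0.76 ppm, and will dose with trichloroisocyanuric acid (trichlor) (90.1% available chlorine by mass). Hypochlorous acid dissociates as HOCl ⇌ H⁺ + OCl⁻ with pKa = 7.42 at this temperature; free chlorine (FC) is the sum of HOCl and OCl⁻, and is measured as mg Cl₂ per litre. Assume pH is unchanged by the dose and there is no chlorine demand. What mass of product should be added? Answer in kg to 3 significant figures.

1.11 kg

Volume: 455 m³ = 455,000 L.
[OCl⁻]/[HOCl] = 10^(pH − pKa) = 10^(7.85 − 7.42) = 2.692; fraction as HOCl = 1/(1 + 2.692) = 0.2709.
Free chlorine required for 0.76 ppm HOCl: 0.76 / 0.2709 = 2.806 ppm.
FC to add: 2.806 − 0.6 = 2.206 mg/L as Cl₂.
Cl₂ equivalent: 2.206 mg/L × 455,000 L = 1004 g.
Product at 90.1% available Cl: 1004 / 0.901 = 1114 g.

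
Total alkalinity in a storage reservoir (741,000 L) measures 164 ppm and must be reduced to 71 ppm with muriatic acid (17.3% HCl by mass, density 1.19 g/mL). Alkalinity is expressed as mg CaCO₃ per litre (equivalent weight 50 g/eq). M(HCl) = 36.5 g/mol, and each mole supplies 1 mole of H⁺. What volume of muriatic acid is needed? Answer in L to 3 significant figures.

Alkalinity to neutralize: (164 − 71) = 93 mg/L as CaCO₃ × 741,000 L = 68,910 g as CaCO₃.
Equivalents of H⁺ required: 68,910 ÷ 50 g/eq = 1378 eq = 1378 mol HCl.
Mass of HCl: 1378 × 36.5 = 50,310 g.
Mass of 17.3% solution: 50,310 / 0.173 = 290,800 g.
Volume: 290,800 g ÷ 1.19 g/mL = 244,400 mL.

244 L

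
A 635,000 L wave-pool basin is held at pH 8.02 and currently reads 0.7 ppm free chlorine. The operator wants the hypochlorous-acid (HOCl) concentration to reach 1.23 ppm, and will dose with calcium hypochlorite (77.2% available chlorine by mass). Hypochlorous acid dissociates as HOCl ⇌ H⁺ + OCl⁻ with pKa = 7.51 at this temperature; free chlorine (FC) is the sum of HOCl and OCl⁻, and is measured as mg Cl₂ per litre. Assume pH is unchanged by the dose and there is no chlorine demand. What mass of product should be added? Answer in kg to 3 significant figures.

3.71 kg

[OCl⁻]/[HOCl] = 10^(pH − pKa) = 10^(8.02 − 7.51) = 3.236; fraction as HOCl = 1/(1 + 3.236) = 0.2361.
Free chlorine required for 1.23 ppm HOCl: 1.23 / 0.2361 = 5.21 ppm.
FC to add: 5.21 − 0.7 = 4.51 mg/L as Cl₂.
Cl₂ equivalent: 4.51 mg/L × 635,000 L = 2864 g.
Product at 77.2% available Cl: 2864 / 0.772 = 3710 g.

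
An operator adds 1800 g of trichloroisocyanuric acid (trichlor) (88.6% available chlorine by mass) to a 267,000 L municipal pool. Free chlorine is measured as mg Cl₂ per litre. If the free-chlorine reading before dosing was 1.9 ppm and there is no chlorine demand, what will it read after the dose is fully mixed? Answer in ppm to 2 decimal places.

7.87 ppm

Available chlorine delivered: 1800 g × 0.886 = 1595 g as Cl₂.
Concentration rise: 1595 g / 267,000 L = 5.973 mg/L = 5.97 ppm.
Final FC: 1.9 + 5.97 = 7.87 ppm.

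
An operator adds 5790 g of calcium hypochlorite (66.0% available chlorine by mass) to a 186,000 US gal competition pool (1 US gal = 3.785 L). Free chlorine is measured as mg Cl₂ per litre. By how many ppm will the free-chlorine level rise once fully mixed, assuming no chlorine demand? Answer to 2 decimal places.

Volume: 186,000 US gal × 3.785 L/gal = 704,010 L.
Available chlorine delivered: 5790 g × 0.66 = 3821 g as Cl₂.
Concentration rise: 3821 g / 704,010 L = 5.428 mg/L = 5.43 ppm.

5.43 ppm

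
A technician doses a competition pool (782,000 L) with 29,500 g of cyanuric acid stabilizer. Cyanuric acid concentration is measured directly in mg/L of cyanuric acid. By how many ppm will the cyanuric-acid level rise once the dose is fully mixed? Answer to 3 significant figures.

37.7 ppm

Rise: 29,500 g / 782,000 L × 1000 = 37.72 mg/L.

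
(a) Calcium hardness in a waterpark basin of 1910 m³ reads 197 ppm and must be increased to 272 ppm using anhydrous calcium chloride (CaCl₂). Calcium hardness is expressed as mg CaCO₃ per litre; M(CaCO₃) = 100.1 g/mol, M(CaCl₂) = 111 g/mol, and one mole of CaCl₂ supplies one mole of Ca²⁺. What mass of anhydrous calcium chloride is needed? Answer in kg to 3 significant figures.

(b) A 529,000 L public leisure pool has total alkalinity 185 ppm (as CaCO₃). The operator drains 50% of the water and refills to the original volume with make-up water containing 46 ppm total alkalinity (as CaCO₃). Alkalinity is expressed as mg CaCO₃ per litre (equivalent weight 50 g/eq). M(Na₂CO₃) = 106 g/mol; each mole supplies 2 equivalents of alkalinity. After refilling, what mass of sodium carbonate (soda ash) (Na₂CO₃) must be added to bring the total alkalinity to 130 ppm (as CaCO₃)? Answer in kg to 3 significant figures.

(a) 159 kg; (b) 8.13 kg

(a) Volume: 1910 m³ = 1,910,000 L.
(a) Hardness to add: (272 − 197) = 75 mg/L as CaCO₃ × 1,910,000 L = 143,200 g as CaCO₃.
(a) Moles of Ca²⁺ (1 mol Ca²⁺ ≡ 1 mol CaCO₃): 143,200 / 100.1 g/mol = 1431 mol.
(a) Mass of CaCl₂: 1431 × 111 = 158,800 g.

(b) After draining 50% and refilling: 185 × 0.50 + 46 × 0.50 = 115.5 ppm.
(b) Deficit to target: 130 − 115.5 = 14.5 mg/L.
(b) As CaCO₃: 14.5 mg/L × 529,000 L = 7670 g; ÷ 50 g/eq ÷ 2 = 76.7 mol Na₂CO₃.
(b) Mass: 76.7 × 106 = 8131 g.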